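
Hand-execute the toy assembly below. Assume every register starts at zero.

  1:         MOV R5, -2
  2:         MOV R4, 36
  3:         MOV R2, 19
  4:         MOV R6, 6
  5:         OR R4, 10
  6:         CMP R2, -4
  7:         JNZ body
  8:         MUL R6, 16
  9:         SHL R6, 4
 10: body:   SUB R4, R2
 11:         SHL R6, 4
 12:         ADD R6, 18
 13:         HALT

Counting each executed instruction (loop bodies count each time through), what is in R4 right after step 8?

27

MOV R5, -2 → R5=-2
MOV R4, 36 → R4=36
MOV R2, 19 → R2=19
MOV R6, 6 → R6=6
OR R4, 10 → R4=36|10=46
CMP R2, -4  (cmp 19,-4)
JNZ body: taken
SUB R4, R2 → R4=46-19=27
After step 8: R4 = 27.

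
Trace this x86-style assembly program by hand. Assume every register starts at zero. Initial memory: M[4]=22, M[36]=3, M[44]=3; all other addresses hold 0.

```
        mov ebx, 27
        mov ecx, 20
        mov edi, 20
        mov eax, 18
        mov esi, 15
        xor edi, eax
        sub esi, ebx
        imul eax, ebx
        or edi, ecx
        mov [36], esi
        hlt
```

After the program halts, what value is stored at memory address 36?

-12

ebx=27
ecx=20
edi=20
eax=18
esi=15
edi=20^18=6
esi=15-27=-12
eax=18*27=486
edi=6|20=22
mov [36], esi → M[36]=-12
halt.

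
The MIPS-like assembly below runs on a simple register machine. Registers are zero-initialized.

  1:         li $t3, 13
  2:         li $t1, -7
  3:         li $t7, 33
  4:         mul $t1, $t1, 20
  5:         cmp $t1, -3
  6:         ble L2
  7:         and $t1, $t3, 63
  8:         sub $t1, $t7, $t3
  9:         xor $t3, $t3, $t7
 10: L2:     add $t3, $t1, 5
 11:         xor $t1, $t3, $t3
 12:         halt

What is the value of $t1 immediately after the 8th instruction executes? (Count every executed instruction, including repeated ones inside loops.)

0

li $t3, 13 → $t3=13
li $t1, -7 → $t1=-7
li $t7, 33 → $t7=33
mul $t1, $t1, 20 → $t1=(-7)*20=-140
cmp $t1, -3  (cmp -140,-3)
ble L2: taken
add $t3, $t1, 5 → $t3=(-140)+5=-135
xor $t1, $t3, $t3 → $t1=(-135)^(-135)=0
After step 8: $t1 = 0.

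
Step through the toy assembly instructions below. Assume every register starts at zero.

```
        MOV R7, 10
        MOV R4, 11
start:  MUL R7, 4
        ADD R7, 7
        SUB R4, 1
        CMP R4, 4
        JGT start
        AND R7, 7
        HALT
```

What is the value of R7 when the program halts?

3

MOV R7, 10 → R7=10
MOV R4, 11 → R4=11
MUL R7, 4 → R7=10*4=40
ADD R7, 7 → R7=40+7=47
SUB R4, 1 → R4=11-1=10
CMP R4, 4  (cmp 10,4)
JGT start: taken
MUL R7, 4 → R7=47*4=188
ADD R7, 7 → R7=188+7=195
SUB R4, 1 → R4=10-1=9
CMP R4, 4  (cmp 9,4)
JGT start: taken
MUL R7, 4 → R7=195*4=780
ADD R7, 7 → R7=780+7=787
SUB R4, 1 → R4=9-1=8
CMP R4, 4  (cmp 8,4)
JGT start: taken
MUL R7, 4 → R7=787*4=3148
ADD R7, 7 → R7=3148+7=3155
SUB R4, 1 → R4=8-1=7
CMP R4, 4  (cmp 7,4)
JGT start: taken
MUL R7, 4 → R7=3155*4=12620
ADD R7, 7 → R7=12620+7=12627
SUB R4, 1 → R4=7-1=6
CMP R4, 4  (cmp 6,4)
JGT start: taken
MUL R7, 4 → R7=12627*4=50508
ADD R7, 7 → R7=50508+7=50515
SUB R4, 1 → R4=6-1=5
CMP R4, 4  (cmp 5,4)
JGT start: taken
MUL R7, 4 → R7=50515*4=202060
ADD R7, 7 → R7=202060+7=202067
SUB R4, 1 → R4=5-1=4
CMP R4, 4  (cmp 4,4)
JGT start: not taken
AND R7, 7 → R7=202067&7=3
halt.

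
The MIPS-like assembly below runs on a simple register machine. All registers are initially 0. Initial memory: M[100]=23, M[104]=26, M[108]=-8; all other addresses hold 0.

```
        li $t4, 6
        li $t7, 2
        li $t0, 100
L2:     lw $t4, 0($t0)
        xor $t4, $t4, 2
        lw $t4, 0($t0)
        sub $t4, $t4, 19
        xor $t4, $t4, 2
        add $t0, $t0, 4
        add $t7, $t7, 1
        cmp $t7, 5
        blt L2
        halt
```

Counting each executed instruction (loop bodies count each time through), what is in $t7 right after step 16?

3

li $t4, 6 → $t4=6
li $t7, 2 → $t7=2
li $t0, 100 → $t0=100
lw $t4, 0($t0) → $t4=M[100]=23
xor $t4, $t4, 2 → $t4=23^2=21
lw $t4, 0($t0) → $t4=M[100]=23
sub $t4, $t4, 19 → $t4=23-19=4
xor $t4, $t4, 2 → $t4=4^2=6
add $t0, $t0, 4 → $t0=100+4=104
add $t7, $t7, 1 → $t7=2+1=3
cmp $t7, 5  (cmp 3,5)
blt L2: taken
lw $t4, 0($t0) → $t4=M[104]=26
xor $t4, $t4, 2 → $t4=26^2=24
lw $t4, 0($t0) → $t4=M[104]=26
sub $t4, $t4, 19 → $t4=26-19=7
After step 16: $t7 = 3.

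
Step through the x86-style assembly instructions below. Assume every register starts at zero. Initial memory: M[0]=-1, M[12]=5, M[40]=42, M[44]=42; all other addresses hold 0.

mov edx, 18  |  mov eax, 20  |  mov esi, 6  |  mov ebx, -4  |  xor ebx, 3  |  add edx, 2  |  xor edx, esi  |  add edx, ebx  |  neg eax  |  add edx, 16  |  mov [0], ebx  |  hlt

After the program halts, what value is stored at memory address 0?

-1

edx=18
eax=20
esi=6
ebx=-4
ebx=(-4)^3=-1
edx=18+2=20
edx=20^6=18
edx=18+(-1)=17
eax=-(20)=-20
edx=17+16=33
mov [0], ebx → M[0]=-1
halt.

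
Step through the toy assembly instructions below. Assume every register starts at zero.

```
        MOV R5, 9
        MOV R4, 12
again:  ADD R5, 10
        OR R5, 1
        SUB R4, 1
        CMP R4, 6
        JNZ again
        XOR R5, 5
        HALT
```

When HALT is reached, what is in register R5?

64

MOV R5, 9 → R5=9
MOV R4, 12 → R4=12
ADD R5, 10 → R5=9+10=19
OR R5, 1 → R5=19|1=19
SUB R4, 1 → R4=12-1=11
CMP R4, 6  (cmp 11,6)
JNZ again: taken
ADD R5, 10 → R5=19+10=29
OR R5, 1 → R5=29|1=29
SUB R4, 1 → R4=11-1=10
CMP R4, 6  (cmp 10,6)
JNZ again: taken
ADD R5, 10 → R5=29+10=39
OR R5, 1 → R5=39|1=39
SUB R4, 1 → R4=10-1=9
CMP R4, 6  (cmp 9,6)
JNZ again: taken
ADD R5, 10 → R5=39+10=49
OR R5, 1 → R5=49|1=49
SUB R4, 1 → R4=9-1=8
CMP R4, 6  (cmp 8,6)
JNZ again: taken
ADD R5, 10 → R5=49+10=59
OR R5, 1 → R5=59|1=59
SUB R4, 1 → R4=8-1=7
CMP R4, 6  (cmp 7,6)
JNZ again: taken
ADD R5, 10 → R5=59+10=69
OR R5, 1 → R5=69|1=69
SUB R4, 1 → R4=7-1=6
CMP R4, 6  (cmp 6,6)
JNZ again: not taken
XOR R5, 5 → R5=69^5=64
halt.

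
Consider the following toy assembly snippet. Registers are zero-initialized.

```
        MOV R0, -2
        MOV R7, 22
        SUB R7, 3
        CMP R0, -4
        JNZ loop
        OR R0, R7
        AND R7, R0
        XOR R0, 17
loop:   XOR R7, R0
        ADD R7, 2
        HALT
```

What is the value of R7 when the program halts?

-17

R0=-2
R7=22
R7=22-3=19
CMP R0, -4  (cmp -2,-4)
JNZ loop: taken
R7=19^(-2)=-19
R7=(-19)+2=-17
halt.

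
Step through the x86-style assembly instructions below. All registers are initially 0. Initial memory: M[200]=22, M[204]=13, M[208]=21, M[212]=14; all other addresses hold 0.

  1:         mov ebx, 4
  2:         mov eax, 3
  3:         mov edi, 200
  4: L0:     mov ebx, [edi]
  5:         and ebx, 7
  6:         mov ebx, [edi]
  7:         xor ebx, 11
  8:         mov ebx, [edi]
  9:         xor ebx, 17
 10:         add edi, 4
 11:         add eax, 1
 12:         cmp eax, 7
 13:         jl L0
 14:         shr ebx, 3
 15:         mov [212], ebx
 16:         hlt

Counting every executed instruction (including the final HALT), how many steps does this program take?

ebx=4
eax=3
edi=200
ebx=M[200]=22
ebx=22&7=6
ebx=M[200]=22
ebx=22^11=29
ebx=M[200]=22
ebx=22^17=7
edi=200+4=204
eax=3+1=4
cmp eax, 7  (cmp 4,7)
jl L0: taken
ebx=M[204]=13
ebx=13&7=5
ebx=M[204]=13
ebx=13^11=6
ebx=M[204]=13
ebx=13^17=28
edi=204+4=208
eax=4+1=5
cmp eax, 7  (cmp 5,7)
jl L0: taken
ebx=M[208]=21
ebx=21&7=5
ebx=M[208]=21
ebx=21^11=30
ebx=M[208]=21
ebx=21^17=4
edi=208+4=212
eax=5+1=6
cmp eax, 7  (cmp 6,7)
jl L0: taken
ebx=M[212]=14
ebx=14&7=6
ebx=M[212]=14
ebx=14^11=5
ebx=M[212]=14
ebx=14^17=31
edi=212+4=216
eax=6+1=7
cmp eax, 7  (cmp 7,7)
jl L0: not taken
ebx=31>>3=3
mov [212], ebx → M[212]=3
halt.
Total executed instructions: 46.

46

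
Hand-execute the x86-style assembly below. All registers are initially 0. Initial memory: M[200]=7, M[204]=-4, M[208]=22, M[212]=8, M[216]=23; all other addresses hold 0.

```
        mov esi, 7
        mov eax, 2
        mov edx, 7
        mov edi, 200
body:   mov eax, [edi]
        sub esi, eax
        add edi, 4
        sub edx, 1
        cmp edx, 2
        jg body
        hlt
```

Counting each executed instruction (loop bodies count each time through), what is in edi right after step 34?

220

after mov esi, 7: esi=7
after mov eax, 2: eax=2
after mov edx, 7: edx=7
after mov edi, 200: edi=200
after mov eax, [edi]: eax=M[200]=7
after sub esi, eax: esi=7-7=0
after add edi, 4: edi=200+4=204
after sub edx, 1: edx=7-1=6
cmp edx, 2  (cmp 6,2)
jg body: taken
after mov eax, [edi]: eax=M[204]=-4
after sub esi, eax: esi=0-(-4)=4
after add edi, 4: edi=204+4=208
after sub edx, 1: edx=6-1=5
cmp edx, 2  (cmp 5,2)
jg body: taken
after mov eax, [edi]: eax=M[208]=22
after sub esi, eax: esi=4-22=-18
after add edi, 4: edi=208+4=212
after sub edx, 1: edx=5-1=4
cmp edx, 2  (cmp 4,2)
jg body: taken
after mov eax, [edi]: eax=M[212]=8
after sub esi, eax: esi=(-18)-8=-26
after add edi, 4: edi=212+4=216
after sub edx, 1: edx=4-1=3
cmp edx, 2  (cmp 3,2)
jg body: taken
after mov eax, [edi]: eax=M[216]=23
after sub esi, eax: esi=(-26)-23=-49
after add edi, 4: edi=216+4=220
after sub edx, 1: edx=3-1=2
cmp edx, 2  (cmp 2,2)
jg body: not taken
After step 34: edi = 220.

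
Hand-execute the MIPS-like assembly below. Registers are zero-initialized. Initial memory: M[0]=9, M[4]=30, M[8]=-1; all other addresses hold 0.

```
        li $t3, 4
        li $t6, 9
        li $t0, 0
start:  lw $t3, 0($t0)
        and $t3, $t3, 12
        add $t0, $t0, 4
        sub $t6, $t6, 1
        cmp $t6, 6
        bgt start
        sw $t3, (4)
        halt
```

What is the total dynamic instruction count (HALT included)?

23

li $t3, 4 → $t3=4
li $t6, 9 → $t6=9
li $t0, 0 → $t0=0
lw $t3, 0($t0) → $t3=M[0]=9
and $t3, $t3, 12 → $t3=9&12=8
add $t0, $t0, 4 → $t0=0+4=4
sub $t6, $t6, 1 → $t6=9-1=8
cmp $t6, 6  (cmp 8,6)
bgt start: taken
lw $t3, 0($t0) → $t3=M[4]=30
and $t3, $t3, 12 → $t3=30&12=12
add $t0, $t0, 4 → $t0=4+4=8
sub $t6, $t6, 1 → $t6=8-1=7
cmp $t6, 6  (cmp 7,6)
bgt start: taken
lw $t3, 0($t0) → $t3=M[8]=-1
and $t3, $t3, 12 → $t3=(-1)&12=12
add $t0, $t0, 4 → $t0=8+4=12
sub $t6, $t6, 1 → $t6=7-1=6
cmp $t6, 6  (cmp 6,6)
bgt start: not taken
sw $t3, (4) → M[4]=12
halt.
Total executed instructions: 23.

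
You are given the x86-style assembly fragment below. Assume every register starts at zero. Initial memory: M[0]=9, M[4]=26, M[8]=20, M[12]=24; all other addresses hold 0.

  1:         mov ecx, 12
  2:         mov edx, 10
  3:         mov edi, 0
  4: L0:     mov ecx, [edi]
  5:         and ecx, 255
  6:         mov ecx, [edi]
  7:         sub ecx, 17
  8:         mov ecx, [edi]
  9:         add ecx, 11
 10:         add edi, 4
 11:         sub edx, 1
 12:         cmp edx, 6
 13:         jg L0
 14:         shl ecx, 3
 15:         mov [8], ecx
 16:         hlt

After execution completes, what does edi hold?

mov ecx, 12 → ecx=12
mov edx, 10 → edx=10
mov edi, 0 → edi=0
mov ecx, [edi] → ecx=M[0]=9
and ecx, 255 → ecx=9&255=9
mov ecx, [edi] → ecx=M[0]=9
sub ecx, 17 → ecx=9-17=-8
mov ecx, [edi] → ecx=M[0]=9
add ecx, 11 → ecx=9+11=20
add edi, 4 → edi=0+4=4
sub edx, 1 → edx=10-1=9
cmp edx, 6  (cmp 9,6)
jg L0: taken
mov ecx, [edi] → ecx=M[4]=26
and ecx, 255 → ecx=26&255=26
mov ecx, [edi] → ecx=M[4]=26
sub ecx, 17 → ecx=26-17=9
mov ecx, [edi] → ecx=M[4]=26
add ecx, 11 → ecx=26+11=37
add edi, 4 → edi=4+4=8
sub edx, 1 → edx=9-1=8
cmp edx, 6  (cmp 8,6)
jg L0: taken
mov ecx, [edi] → ecx=M[8]=20
and ecx, 255 → ecx=20&255=20
mov ecx, [edi] → ecx=M[8]=20
sub ecx, 17 → ecx=20-17=3
mov ecx, [edi] → ecx=M[8]=20
add ecx, 11 → ecx=20+11=31
add edi, 4 → edi=8+4=12
sub edx, 1 → edx=8-1=7
cmp edx, 6  (cmp 7,6)
jg L0: taken
mov ecx, [edi] → ecx=M[12]=24
and ecx, 255 → ecx=24&255=24
mov ecx, [edi] → ecx=M[12]=24
sub ecx, 17 → ecx=24-17=7
mov ecx, [edi] → ecx=M[12]=24
add ecx, 11 → ecx=24+11=35
add edi, 4 → edi=12+4=16
sub edx, 1 → edx=7-1=6
cmp edx, 6  (cmp 6,6)
jg L0: not taken
shl ecx, 3 → ecx=35<<3=280
mov [8], ecx → M[8]=280
halt.

16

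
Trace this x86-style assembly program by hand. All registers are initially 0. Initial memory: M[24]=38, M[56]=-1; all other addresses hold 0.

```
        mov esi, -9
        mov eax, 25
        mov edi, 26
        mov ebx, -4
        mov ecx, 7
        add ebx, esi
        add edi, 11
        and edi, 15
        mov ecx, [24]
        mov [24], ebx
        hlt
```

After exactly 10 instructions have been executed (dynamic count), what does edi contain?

mov esi, -9 → esi=-9
mov eax, 25 → eax=25
mov edi, 26 → edi=26
mov ebx, -4 → ebx=-4
mov ecx, 7 → ecx=7
add ebx, esi → ebx=(-4)+(-9)=-13
add edi, 11 → edi=26+11=37
and edi, 15 → edi=37&15=5
mov ecx, [24] → ecx=M[24]=38
mov [24], ebx → M[24]=-13
After step 10: edi = 5.

5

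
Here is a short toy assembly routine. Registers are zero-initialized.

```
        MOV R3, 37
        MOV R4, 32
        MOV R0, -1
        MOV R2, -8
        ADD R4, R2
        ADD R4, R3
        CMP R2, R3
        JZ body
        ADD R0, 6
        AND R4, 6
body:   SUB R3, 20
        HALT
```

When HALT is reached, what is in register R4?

R3=37
R4=32
R0=-1
R2=-8
R4=32+(-8)=24
R4=24+37=61
CMP R2, R3  (cmp -8,37)
JZ body: not taken
R0=(-1)+6=5
R4=61&6=4
R3=37-20=17
halt.

4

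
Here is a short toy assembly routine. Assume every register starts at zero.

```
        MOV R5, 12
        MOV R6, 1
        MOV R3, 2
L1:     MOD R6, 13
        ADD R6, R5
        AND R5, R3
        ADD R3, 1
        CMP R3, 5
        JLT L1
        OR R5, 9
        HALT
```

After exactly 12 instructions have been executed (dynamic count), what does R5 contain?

R5=12
R6=1
R3=2
R6=1%13=1
R6=1+12=13
R5=12&2=0
R3=2+1=3
CMP R3, 5  (cmp 3,5)
JLT L1: taken
R6=13%13=0
R6=0+0=0
R5=0&3=0
After step 12: R5 = 0.

0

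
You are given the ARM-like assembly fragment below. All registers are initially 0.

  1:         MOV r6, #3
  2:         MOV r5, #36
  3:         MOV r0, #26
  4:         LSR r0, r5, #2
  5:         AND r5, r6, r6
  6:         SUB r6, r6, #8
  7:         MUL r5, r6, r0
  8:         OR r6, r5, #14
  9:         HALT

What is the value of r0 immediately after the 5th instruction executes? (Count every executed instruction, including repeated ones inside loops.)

MOV r6, #3 → r6=3
MOV r5, #36 → r5=36
MOV r0, #26 → r0=26
LSR r0, r5, #2 → r0=36>>2=9
AND r5, r6, r6 → r5=3&3=3
After step 5: r0 = 9.

9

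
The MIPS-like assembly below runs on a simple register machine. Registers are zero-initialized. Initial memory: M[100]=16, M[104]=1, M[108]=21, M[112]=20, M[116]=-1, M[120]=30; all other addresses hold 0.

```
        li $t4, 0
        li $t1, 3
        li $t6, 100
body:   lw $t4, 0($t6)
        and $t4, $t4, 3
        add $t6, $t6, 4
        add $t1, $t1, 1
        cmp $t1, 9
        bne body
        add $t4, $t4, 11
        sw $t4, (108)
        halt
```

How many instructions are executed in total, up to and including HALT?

42

li $t4, 0 → $t4=0
li $t1, 3 → $t1=3
li $t6, 100 → $t6=100
lw $t4, 0($t6) → $t4=M[100]=16
and $t4, $t4, 3 → $t4=16&3=0
add $t6, $t6, 4 → $t6=100+4=104
add $t1, $t1, 1 → $t1=3+1=4
cmp $t1, 9  (cmp 4,9)
bne body: taken
lw $t4, 0($t6) → $t4=M[104]=1
and $t4, $t4, 3 → $t4=1&3=1
add $t6, $t6, 4 → $t6=104+4=108
add $t1, $t1, 1 → $t1=4+1=5
cmp $t1, 9  (cmp 5,9)
bne body: taken
lw $t4, 0($t6) → $t4=M[108]=21
and $t4, $t4, 3 → $t4=21&3=1
add $t6, $t6, 4 → $t6=108+4=112
add $t1, $t1, 1 → $t1=5+1=6
cmp $t1, 9  (cmp 6,9)
bne body: taken
lw $t4, 0($t6) → $t4=M[112]=20
and $t4, $t4, 3 → $t4=20&3=0
add $t6, $t6, 4 → $t6=112+4=116
add $t1, $t1, 1 → $t1=6+1=7
cmp $t1, 9  (cmp 7,9)
bne body: taken
lw $t4, 0($t6) → $t4=M[116]=-1
and $t4, $t4, 3 → $t4=(-1)&3=3
add $t6, $t6, 4 → $t6=116+4=120
add $t1, $t1, 1 → $t1=7+1=8
cmp $t1, 9  (cmp 8,9)
bne body: taken
lw $t4, 0($t6) → $t4=M[120]=30
and $t4, $t4, 3 → $t4=30&3=2
add $t6, $t6, 4 → $t6=120+4=124
add $t1, $t1, 1 → $t1=8+1=9
cmp $t1, 9  (cmp 9,9)
bne body: not taken
add $t4, $t4, 11 → $t4=2+11=13
sw $t4, (108) → M[108]=13
halt.
Total executed instructions: 42.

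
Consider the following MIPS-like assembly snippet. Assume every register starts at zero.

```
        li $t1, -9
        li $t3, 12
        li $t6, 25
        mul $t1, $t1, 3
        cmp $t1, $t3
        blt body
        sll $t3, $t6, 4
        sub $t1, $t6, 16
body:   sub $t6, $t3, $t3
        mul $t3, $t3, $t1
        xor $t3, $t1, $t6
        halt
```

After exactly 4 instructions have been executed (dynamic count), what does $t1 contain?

-27

li $t1, -9 → $t1=-9
li $t3, 12 → $t3=12
li $t6, 25 → $t6=25
mul $t1, $t1, 3 → $t1=(-9)*3=-27
After step 4: $t1 = -27.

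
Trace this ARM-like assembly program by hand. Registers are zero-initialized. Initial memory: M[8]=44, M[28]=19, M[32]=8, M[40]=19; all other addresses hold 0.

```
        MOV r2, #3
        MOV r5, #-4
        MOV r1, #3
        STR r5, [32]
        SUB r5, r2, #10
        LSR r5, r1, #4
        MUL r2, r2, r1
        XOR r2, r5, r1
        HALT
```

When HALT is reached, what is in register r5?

0

r2=3
r5=-4
r1=3
STR r5, [32] → M[32]=-4
r5=3-10=-7
r5=3>>4=0
r2=3*3=9
r2=0^3=3
halt.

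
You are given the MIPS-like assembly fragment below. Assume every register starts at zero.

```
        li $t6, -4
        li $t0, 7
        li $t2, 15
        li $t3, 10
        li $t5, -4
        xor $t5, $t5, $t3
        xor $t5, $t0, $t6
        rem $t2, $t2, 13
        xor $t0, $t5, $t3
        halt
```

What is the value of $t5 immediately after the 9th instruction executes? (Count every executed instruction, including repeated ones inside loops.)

-5

$t6=-4
$t0=7
$t2=15
$t3=10
$t5=-4
$t5=(-4)^10=-10
$t5=7^(-4)=-5
$t2=15%13=2
$t0=(-5)^10=-15
After step 9: $t5 = -5.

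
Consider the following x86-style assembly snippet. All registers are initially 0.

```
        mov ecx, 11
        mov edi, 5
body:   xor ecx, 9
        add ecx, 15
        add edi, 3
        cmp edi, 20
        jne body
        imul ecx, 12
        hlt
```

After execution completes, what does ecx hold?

after mov ecx, 11: ecx=11
after mov edi, 5: edi=5
after xor ecx, 9: ecx=11^9=2
after add ecx, 15: ecx=2+15=17
after add edi, 3: edi=5+3=8
cmp edi, 20  (cmp 8,20)
jne body: taken
after xor ecx, 9: ecx=17^9=24
after add ecx, 15: ecx=24+15=39
after add edi, 3: edi=8+3=11
cmp edi, 20  (cmp 11,20)
jne body: taken
after xor ecx, 9: ecx=39^9=46
after add ecx, 15: ecx=46+15=61
after add edi, 3: edi=11+3=14
cmp edi, 20  (cmp 14,20)
jne body: taken
after xor ecx, 9: ecx=61^9=52
after add ecx, 15: ecx=52+15=67
after add edi, 3: edi=14+3=17
cmp edi, 20  (cmp 17,20)
jne body: taken
after xor ecx, 9: ecx=67^9=74
after add ecx, 15: ecx=74+15=89
after add edi, 3: edi=17+3=20
cmp edi, 20  (cmp 20,20)
jne body: not taken
after imul ecx, 12: ecx=89*12=1068
halt.

1068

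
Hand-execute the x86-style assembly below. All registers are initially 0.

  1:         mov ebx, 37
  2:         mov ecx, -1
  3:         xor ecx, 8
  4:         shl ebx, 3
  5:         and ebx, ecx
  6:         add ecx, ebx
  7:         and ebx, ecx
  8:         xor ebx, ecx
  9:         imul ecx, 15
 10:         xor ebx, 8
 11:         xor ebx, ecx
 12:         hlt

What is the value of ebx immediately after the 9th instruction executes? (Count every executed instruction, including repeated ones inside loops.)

23

mov ebx, 37 → ebx=37
mov ecx, -1 → ecx=-1
xor ecx, 8 → ecx=(-1)^8=-9
shl ebx, 3 → ebx=37<<3=296
and ebx, ecx → ebx=296&(-9)=288
add ecx, ebx → ecx=(-9)+288=279
and ebx, ecx → ebx=288&279=256
xor ebx, ecx → ebx=256^279=23
imul ecx, 15 → ecx=279*15=4185
After step 9: ebx = 23.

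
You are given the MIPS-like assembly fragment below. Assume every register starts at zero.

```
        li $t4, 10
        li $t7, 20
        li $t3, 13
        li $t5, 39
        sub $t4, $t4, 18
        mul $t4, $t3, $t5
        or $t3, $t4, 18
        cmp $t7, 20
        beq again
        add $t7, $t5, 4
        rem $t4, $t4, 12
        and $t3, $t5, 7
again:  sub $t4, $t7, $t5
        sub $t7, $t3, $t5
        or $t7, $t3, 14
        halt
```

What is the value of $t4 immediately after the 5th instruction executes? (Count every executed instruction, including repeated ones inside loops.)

li $t4, 10 → $t4=10
li $t7, 20 → $t7=20
li $t3, 13 → $t3=13
li $t5, 39 → $t5=39
sub $t4, $t4, 18 → $t4=10-18=-8
After step 5: $t4 = -8.

-8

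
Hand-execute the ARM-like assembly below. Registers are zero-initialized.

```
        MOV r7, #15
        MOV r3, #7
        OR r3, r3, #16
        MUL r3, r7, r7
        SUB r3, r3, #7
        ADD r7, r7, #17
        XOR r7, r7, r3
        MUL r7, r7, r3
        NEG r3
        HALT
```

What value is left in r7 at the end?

54500

r7=15
r3=7
r3=7|16=23
r3=15*15=225
r3=225-7=218
r7=15+17=32
r7=32^218=250
r7=250*218=54500
r3=-(218)=-218
halt.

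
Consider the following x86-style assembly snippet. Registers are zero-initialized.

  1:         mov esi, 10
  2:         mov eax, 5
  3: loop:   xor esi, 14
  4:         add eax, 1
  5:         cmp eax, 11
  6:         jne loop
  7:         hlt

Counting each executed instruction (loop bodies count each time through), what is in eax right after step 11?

7

after mov esi, 10: esi=10
after mov eax, 5: eax=5
after xor esi, 14: esi=10^14=4
after add eax, 1: eax=5+1=6
cmp eax, 11  (cmp 6,11)
jne loop: taken
after xor esi, 14: esi=4^14=10
after add eax, 1: eax=6+1=7
cmp eax, 11  (cmp 7,11)
jne loop: taken
after xor esi, 14: esi=10^14=4
After step 11: eax = 7.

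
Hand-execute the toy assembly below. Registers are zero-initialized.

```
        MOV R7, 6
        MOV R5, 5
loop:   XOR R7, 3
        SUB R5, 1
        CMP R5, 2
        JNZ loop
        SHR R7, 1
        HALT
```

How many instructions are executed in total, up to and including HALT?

R7=6
R5=5
R7=6^3=5
R5=5-1=4
CMP R5, 2  (cmp 4,2)
JNZ loop: taken
R7=5^3=6
R5=4-1=3
CMP R5, 2  (cmp 3,2)
JNZ loop: taken
R7=6^3=5
R5=3-1=2
CMP R5, 2  (cmp 2,2)
JNZ loop: not taken
R7=5>>1=2
halt.
Total executed instructions: 16.

16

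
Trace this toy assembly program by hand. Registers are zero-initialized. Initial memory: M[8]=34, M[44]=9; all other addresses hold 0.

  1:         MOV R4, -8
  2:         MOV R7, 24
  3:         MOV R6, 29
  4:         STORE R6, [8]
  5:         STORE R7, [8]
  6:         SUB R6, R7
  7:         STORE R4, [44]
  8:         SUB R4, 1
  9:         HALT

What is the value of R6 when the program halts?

5

R4=-8
R7=24
R6=29
STORE R6, [8] → M[8]=29
STORE R7, [8] → M[8]=24
R6=29-24=5
STORE R4, [44] → M[44]=-8
R4=(-8)-1=-9
halt.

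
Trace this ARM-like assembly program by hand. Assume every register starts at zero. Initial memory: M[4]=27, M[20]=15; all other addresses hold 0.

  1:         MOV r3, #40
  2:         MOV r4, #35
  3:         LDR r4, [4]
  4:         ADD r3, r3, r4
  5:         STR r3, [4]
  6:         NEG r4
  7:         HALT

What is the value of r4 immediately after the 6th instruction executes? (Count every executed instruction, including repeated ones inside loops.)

-27

r3=40
r4=35
r4=M[4]=27
r3=40+27=67
STR r3, [4] → M[4]=67
r4=-(27)=-27
After step 6: r4 = -27.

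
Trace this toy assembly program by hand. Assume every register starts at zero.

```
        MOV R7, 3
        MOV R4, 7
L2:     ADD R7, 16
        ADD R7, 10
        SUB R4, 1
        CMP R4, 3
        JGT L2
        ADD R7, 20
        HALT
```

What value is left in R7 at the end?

127

R7=3
R4=7
R7=3+16=19
R7=19+10=29
R4=7-1=6
CMP R4, 3  (cmp 6,3)
JGT L2: taken
R7=29+16=45
R7=45+10=55
R4=6-1=5
CMP R4, 3  (cmp 5,3)
JGT L2: taken
R7=55+16=71
R7=71+10=81
R4=5-1=4
CMP R4, 3  (cmp 4,3)
JGT L2: taken
R7=81+16=97
R7=97+10=107
R4=4-1=3
CMP R4, 3  (cmp 3,3)
JGT L2: not taken
R7=107+20=127
halt.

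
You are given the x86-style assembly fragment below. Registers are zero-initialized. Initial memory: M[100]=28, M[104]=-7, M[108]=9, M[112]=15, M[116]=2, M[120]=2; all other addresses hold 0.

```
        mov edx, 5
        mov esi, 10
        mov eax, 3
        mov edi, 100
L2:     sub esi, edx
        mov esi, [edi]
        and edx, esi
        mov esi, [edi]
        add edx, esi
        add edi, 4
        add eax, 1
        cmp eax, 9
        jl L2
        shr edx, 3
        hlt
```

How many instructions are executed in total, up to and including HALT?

60

edx=5
esi=10
eax=3
edi=100
esi=10-5=5
esi=M[100]=28
edx=5&28=4
esi=M[100]=28
edx=4+28=32
edi=100+4=104
eax=3+1=4
cmp eax, 9  (cmp 4,9)
jl L2: taken
esi=28-32=-4
esi=M[104]=-7
edx=32&(-7)=32
esi=M[104]=-7
edx=32+(-7)=25
edi=104+4=108
eax=4+1=5
cmp eax, 9  (cmp 5,9)
jl L2: taken
esi=(-7)-25=-32
esi=M[108]=9
edx=25&9=9
esi=M[108]=9
edx=9+9=18
edi=108+4=112
eax=5+1=6
cmp eax, 9  (cmp 6,9)
jl L2: taken
esi=9-18=-9
esi=M[112]=15
edx=18&15=2
esi=M[112]=15
edx=2+15=17
edi=112+4=116
eax=6+1=7
cmp eax, 9  (cmp 7,9)
jl L2: taken
esi=15-17=-2
esi=M[116]=2
edx=17&2=0
esi=M[116]=2
edx=0+2=2
edi=116+4=120
eax=7+1=8
cmp eax, 9  (cmp 8,9)
jl L2: taken
esi=2-2=0
esi=M[120]=2
edx=2&2=2
esi=M[120]=2
edx=2+2=4
edi=120+4=124
eax=8+1=9
cmp eax, 9  (cmp 9,9)
jl L2: not taken
edx=4>>3=0
halt.
Total executed instructions: 60.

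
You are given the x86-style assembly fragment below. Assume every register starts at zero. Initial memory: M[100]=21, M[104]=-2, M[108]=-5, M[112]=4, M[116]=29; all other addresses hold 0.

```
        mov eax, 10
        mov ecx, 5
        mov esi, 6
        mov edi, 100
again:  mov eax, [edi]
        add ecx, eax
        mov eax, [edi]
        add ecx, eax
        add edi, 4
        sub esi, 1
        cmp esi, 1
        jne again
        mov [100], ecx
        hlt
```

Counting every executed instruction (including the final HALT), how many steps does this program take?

after mov eax, 10: eax=10
after mov ecx, 5: ecx=5
after mov esi, 6: esi=6
after mov edi, 100: edi=100
after mov eax, [edi]: eax=M[100]=21
after add ecx, eax: ecx=5+21=26
after mov eax, [edi]: eax=M[100]=21
after add ecx, eax: ecx=26+21=47
after add edi, 4: edi=100+4=104
after sub esi, 1: esi=6-1=5
cmp esi, 1  (cmp 5,1)
jne again: taken
after mov eax, [edi]: eax=M[104]=-2
after add ecx, eax: ecx=47+(-2)=45
after mov eax, [edi]: eax=M[104]=-2
after add ecx, eax: ecx=45+(-2)=43
after add edi, 4: edi=104+4=108
after sub esi, 1: esi=5-1=4
cmp esi, 1  (cmp 4,1)
jne again: taken
after mov eax, [edi]: eax=M[108]=-5
after add ecx, eax: ecx=43+(-5)=38
after mov eax, [edi]: eax=M[108]=-5
after add ecx, eax: ecx=38+(-5)=33
after add edi, 4: edi=108+4=112
after sub esi, 1: esi=4-1=3
cmp esi, 1  (cmp 3,1)
jne again: taken
after mov eax, [edi]: eax=M[112]=4
after add ecx, eax: ecx=33+4=37
after mov eax, [edi]: eax=M[112]=4
after add ecx, eax: ecx=37+4=41
after add edi, 4: edi=112+4=116
after sub esi, 1: esi=3-1=2
cmp esi, 1  (cmp 2,1)
jne again: taken
after mov eax, [edi]: eax=M[116]=29
after add ecx, eax: ecx=41+29=70
after mov eax, [edi]: eax=M[116]=29
after add ecx, eax: ecx=70+29=99
after add edi, 4: edi=116+4=120
after sub esi, 1: esi=2-1=1
cmp esi, 1  (cmp 1,1)
jne again: not taken
mov [100], ecx → M[100]=99
halt.
Total executed instructions: 46.

46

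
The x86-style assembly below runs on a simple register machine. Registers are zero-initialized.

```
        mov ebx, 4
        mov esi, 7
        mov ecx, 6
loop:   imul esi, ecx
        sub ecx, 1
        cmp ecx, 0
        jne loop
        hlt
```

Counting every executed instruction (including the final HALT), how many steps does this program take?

28

after mov ebx, 4: ebx=4
after mov esi, 7: esi=7
after mov ecx, 6: ecx=6
after imul esi, ecx: esi=7*6=42
after sub ecx, 1: ecx=6-1=5
cmp ecx, 0  (cmp 5,0)
jne loop: taken
after imul esi, ecx: esi=42*5=210
after sub ecx, 1: ecx=5-1=4
cmp ecx, 0  (cmp 4,0)
jne loop: taken
after imul esi, ecx: esi=210*4=840
after sub ecx, 1: ecx=4-1=3
cmp ecx, 0  (cmp 3,0)
jne loop: taken
after imul esi, ecx: esi=840*3=2520
after sub ecx, 1: ecx=3-1=2
cmp ecx, 0  (cmp 2,0)
jne loop: taken
after imul esi, ecx: esi=2520*2=5040
after sub ecx, 1: ecx=2-1=1
cmp ecx, 0  (cmp 1,0)
jne loop: taken
after imul esi, ecx: esi=5040*1=5040
after sub ecx, 1: ecx=1-1=0
cmp ecx, 0  (cmp 0,0)
jne loop: not taken
halt.
Total executed instructions: 28.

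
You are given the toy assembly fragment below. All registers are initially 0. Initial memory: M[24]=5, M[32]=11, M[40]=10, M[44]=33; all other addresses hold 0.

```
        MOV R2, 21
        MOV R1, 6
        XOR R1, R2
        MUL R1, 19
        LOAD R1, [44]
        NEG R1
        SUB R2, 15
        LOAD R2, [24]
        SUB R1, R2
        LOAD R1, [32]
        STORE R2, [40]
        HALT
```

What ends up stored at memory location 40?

R2=21
R1=6
R1=6^21=19
R1=19*19=361
R1=M[44]=33
R1=-(33)=-33
R2=21-15=6
R2=M[24]=5
R1=(-33)-5=-38
R1=M[32]=11
STORE R2, [40] → M[40]=5
halt.

5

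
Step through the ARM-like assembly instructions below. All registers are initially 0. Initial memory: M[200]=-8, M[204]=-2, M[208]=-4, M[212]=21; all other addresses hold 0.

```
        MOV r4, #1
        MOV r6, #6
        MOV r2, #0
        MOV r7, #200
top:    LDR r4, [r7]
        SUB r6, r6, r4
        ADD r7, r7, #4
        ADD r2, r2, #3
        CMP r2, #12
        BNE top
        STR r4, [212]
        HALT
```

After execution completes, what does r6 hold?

-1

r4=1
r6=6
r2=0
r7=200
r4=M[200]=-8
r6=6-(-8)=14
r7=200+4=204
r2=0+3=3
CMP r2, #12  (cmp 3,12)
BNE top: taken
r4=M[204]=-2
r6=14-(-2)=16
r7=204+4=208
r2=3+3=6
CMP r2, #12  (cmp 6,12)
BNE top: taken
r4=M[208]=-4
r6=16-(-4)=20
r7=208+4=212
r2=6+3=9
CMP r2, #12  (cmp 9,12)
BNE top: taken
r4=M[212]=21
r6=20-21=-1
r7=212+4=216
r2=9+3=12
CMP r2, #12  (cmp 12,12)
BNE top: not taken
STR r4, [212] → M[212]=21
halt.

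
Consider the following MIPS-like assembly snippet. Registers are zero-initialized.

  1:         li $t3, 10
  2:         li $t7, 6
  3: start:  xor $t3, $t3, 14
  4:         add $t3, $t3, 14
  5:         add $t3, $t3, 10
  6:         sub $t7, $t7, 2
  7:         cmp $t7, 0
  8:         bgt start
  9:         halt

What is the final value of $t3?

li $t3, 10 → $t3=10
li $t7, 6 → $t7=6
xor $t3, $t3, 14 → $t3=10^14=4
add $t3, $t3, 14 → $t3=4+14=18
add $t3, $t3, 10 → $t3=18+10=28
sub $t7, $t7, 2 → $t7=6-2=4
cmp $t7, 0  (cmp 4,0)
bgt start: taken
xor $t3, $t3, 14 → $t3=28^14=18
add $t3, $t3, 14 → $t3=18+14=32
add $t3, $t3, 10 → $t3=32+10=42
sub $t7, $t7, 2 → $t7=4-2=2
cmp $t7, 0  (cmp 2,0)
bgt start: taken
xor $t3, $t3, 14 → $t3=42^14=36
add $t3, $t3, 14 → $t3=36+14=50
add $t3, $t3, 10 → $t3=50+10=60
sub $t7, $t7, 2 → $t7=2-2=0
cmp $t7, 0  (cmp 0,0)
bgt start: not taken
halt.

60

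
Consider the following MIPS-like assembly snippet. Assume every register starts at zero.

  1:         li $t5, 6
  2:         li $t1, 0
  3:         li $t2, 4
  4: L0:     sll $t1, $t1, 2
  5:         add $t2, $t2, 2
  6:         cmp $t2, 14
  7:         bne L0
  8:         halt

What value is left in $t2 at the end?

after li $t5, 6: $t5=6
after li $t1, 0: $t1=0
after li $t2, 4: $t2=4
after sll $t1, $t1, 2: $t1=0<<2=0
after add $t2, $t2, 2: $t2=4+2=6
cmp $t2, 14  (cmp 6,14)
bne L0: taken
after sll $t1, $t1, 2: $t1=0<<2=0
after add $t2, $t2, 2: $t2=6+2=8
cmp $t2, 14  (cmp 8,14)
bne L0: taken
after sll $t1, $t1, 2: $t1=0<<2=0
after add $t2, $t2, 2: $t2=8+2=10
cmp $t2, 14  (cmp 10,14)
bne L0: taken
after sll $t1, $t1, 2: $t1=0<<2=0
after add $t2, $t2, 2: $t2=10+2=12
cmp $t2, 14  (cmp 12,14)
bne L0: taken
after sll $t1, $t1, 2: $t1=0<<2=0
after add $t2, $t2, 2: $t2=12+2=14
cmp $t2, 14  (cmp 14,14)
bne L0: not taken
halt.

14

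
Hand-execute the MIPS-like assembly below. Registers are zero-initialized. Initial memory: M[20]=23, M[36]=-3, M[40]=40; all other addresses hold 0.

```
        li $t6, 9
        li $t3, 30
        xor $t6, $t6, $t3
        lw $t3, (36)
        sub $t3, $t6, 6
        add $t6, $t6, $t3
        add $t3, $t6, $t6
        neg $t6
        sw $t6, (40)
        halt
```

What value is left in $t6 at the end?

-40

li $t6, 9 → $t6=9
li $t3, 30 → $t3=30
xor $t6, $t6, $t3 → $t6=9^30=23
lw $t3, (36) → $t3=M[36]=-3
sub $t3, $t6, 6 → $t3=23-6=17
add $t6, $t6, $t3 → $t6=23+17=40
add $t3, $t6, $t6 → $t3=40+40=80
neg $t6 → $t6=-(40)=-40
sw $t6, (40) → M[40]=-40
halt.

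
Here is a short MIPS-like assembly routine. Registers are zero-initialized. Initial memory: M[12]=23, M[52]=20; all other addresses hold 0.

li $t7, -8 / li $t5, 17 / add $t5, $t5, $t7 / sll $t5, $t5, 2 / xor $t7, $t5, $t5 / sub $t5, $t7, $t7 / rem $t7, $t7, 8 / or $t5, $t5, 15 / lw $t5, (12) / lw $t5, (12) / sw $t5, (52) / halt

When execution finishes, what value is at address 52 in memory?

$t7=-8
$t5=17
$t5=17+(-8)=9
$t5=9<<2=36
$t7=36^36=0
$t5=0-0=0
$t7=0%8=0
$t5=0|15=15
$t5=M[12]=23
$t5=M[12]=23
sw $t5, (52) → M[52]=23
halt.

23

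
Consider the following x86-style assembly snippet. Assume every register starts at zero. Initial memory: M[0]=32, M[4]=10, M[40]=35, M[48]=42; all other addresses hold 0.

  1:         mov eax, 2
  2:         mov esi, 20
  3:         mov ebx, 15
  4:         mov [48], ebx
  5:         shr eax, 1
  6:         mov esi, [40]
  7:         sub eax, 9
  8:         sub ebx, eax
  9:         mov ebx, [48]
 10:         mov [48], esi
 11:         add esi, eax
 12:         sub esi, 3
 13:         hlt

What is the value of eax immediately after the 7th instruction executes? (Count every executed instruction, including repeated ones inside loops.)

-8

eax=2
esi=20
ebx=15
mov [48], ebx → M[48]=15
eax=2>>1=1
esi=M[40]=35
eax=1-9=-8
After step 7: eax = -8.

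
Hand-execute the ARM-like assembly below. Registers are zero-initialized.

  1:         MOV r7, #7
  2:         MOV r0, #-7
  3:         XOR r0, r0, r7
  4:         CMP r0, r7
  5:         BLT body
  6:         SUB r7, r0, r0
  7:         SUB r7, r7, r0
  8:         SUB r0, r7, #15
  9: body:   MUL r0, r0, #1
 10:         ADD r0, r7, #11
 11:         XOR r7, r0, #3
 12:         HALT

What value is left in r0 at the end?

after MOV r7, #7: r7=7
after MOV r0, #-7: r0=-7
after XOR r0, r0, r7: r0=(-7)^7=-2
CMP r0, r7  (cmp -2,7)
BLT body: taken
after MUL r0, r0, #1: r0=(-2)*1=-2
after ADD r0, r7, #11: r0=7+11=18
after XOR r7, r0, #3: r7=18^3=17
halt.

18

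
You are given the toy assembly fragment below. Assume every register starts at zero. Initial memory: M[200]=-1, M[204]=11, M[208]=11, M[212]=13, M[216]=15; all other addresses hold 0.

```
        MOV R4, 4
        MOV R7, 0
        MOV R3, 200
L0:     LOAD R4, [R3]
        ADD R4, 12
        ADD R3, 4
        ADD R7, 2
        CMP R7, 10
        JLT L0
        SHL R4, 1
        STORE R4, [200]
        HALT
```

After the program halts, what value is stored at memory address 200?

54

R4=4
R7=0
R3=200
R4=M[200]=-1
R4=(-1)+12=11
R3=200+4=204
R7=0+2=2
CMP R7, 10  (cmp 2,10)
JLT L0: taken
R4=M[204]=11
R4=11+12=23
R3=204+4=208
R7=2+2=4
CMP R7, 10  (cmp 4,10)
JLT L0: taken
R4=M[208]=11
R4=11+12=23
R3=208+4=212
R7=4+2=6
CMP R7, 10  (cmp 6,10)
JLT L0: taken
R4=M[212]=13
R4=13+12=25
R3=212+4=216
R7=6+2=8
CMP R7, 10  (cmp 8,10)
JLT L0: taken
R4=M[216]=15
R4=15+12=27
R3=216+4=220
R7=8+2=10
CMP R7, 10  (cmp 10,10)
JLT L0: not taken
R4=27<<1=54
STORE R4, [200] → M[200]=54
halt.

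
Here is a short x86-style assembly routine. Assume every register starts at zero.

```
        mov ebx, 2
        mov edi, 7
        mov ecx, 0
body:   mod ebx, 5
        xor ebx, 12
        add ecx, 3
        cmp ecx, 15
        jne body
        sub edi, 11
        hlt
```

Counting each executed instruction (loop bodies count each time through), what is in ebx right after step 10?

mov ebx, 2 → ebx=2
mov edi, 7 → edi=7
mov ecx, 0 → ecx=0
mod ebx, 5 → ebx=2%5=2
xor ebx, 12 → ebx=2^12=14
add ecx, 3 → ecx=0+3=3
cmp ecx, 15  (cmp 3,15)
jne body: taken
mod ebx, 5 → ebx=14%5=4
xor ebx, 12 → ebx=4^12=8
After step 10: ebx = 8.

8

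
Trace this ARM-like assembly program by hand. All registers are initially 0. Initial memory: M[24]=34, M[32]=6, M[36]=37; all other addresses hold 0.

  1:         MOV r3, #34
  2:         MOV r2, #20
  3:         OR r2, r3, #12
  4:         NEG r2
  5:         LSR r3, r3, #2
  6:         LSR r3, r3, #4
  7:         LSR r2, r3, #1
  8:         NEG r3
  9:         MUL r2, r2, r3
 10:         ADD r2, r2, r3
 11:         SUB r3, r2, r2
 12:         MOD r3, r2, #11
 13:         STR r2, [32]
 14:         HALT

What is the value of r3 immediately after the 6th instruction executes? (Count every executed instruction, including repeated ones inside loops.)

0

r3=34
r2=20
r2=34|12=46
r2=-(46)=-46
r3=34>>2=8
r3=8>>4=0
After step 6: r3 = 0.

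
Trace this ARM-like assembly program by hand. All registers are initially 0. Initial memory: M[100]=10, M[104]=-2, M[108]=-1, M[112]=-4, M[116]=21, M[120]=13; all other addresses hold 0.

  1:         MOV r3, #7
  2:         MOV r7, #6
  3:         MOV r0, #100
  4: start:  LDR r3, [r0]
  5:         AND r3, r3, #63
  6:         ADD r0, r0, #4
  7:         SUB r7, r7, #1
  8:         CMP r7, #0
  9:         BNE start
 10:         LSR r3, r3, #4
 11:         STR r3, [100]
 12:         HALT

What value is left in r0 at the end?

124

r3=7
r7=6
r0=100
r3=M[100]=10
r3=10&63=10
r0=100+4=104
r7=6-1=5
CMP r7, #0  (cmp 5,0)
BNE start: taken
r3=M[104]=-2
r3=(-2)&63=62
r0=104+4=108
r7=5-1=4
CMP r7, #0  (cmp 4,0)
BNE start: taken
r3=M[108]=-1
r3=(-1)&63=63
r0=108+4=112
r7=4-1=3
CMP r7, #0  (cmp 3,0)
BNE start: taken
r3=M[112]=-4
r3=(-4)&63=60
r0=112+4=116
r7=3-1=2
CMP r7, #0  (cmp 2,0)
BNE start: taken
r3=M[116]=21
r3=21&63=21
r0=116+4=120
r7=2-1=1
CMP r7, #0  (cmp 1,0)
BNE start: taken
r3=M[120]=13
r3=13&63=13
r0=120+4=124
r7=1-1=0
CMP r7, #0  (cmp 0,0)
BNE start: not taken
r3=13>>4=0
STR r3, [100] → M[100]=0
halt.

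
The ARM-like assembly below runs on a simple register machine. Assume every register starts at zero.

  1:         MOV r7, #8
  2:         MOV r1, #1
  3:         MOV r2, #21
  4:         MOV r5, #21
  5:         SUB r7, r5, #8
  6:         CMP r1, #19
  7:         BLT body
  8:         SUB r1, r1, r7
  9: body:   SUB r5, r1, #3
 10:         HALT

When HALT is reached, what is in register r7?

r7=8
r1=1
r2=21
r5=21
r7=21-8=13
CMP r1, #19  (cmp 1,19)
BLT body: taken
r5=1-3=-2
halt.

13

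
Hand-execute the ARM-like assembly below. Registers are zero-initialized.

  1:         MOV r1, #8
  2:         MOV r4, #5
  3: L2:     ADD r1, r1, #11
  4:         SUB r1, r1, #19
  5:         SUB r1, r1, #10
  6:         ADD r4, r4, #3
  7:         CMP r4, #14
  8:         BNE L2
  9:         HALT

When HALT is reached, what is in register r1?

-46

MOV r1, #8 → r1=8
MOV r4, #5 → r4=5
ADD r1, r1, #11 → r1=8+11=19
SUB r1, r1, #19 → r1=19-19=0
SUB r1, r1, #10 → r1=0-10=-10
ADD r4, r4, #3 → r4=5+3=8
CMP r4, #14  (cmp 8,14)
BNE L2: taken
ADD r1, r1, #11 → r1=(-10)+11=1
SUB r1, r1, #19 → r1=1-19=-18
SUB r1, r1, #10 → r1=(-18)-10=-28
ADD r4, r4, #3 → r4=8+3=11
CMP r4, #14  (cmp 11,14)
BNE L2: taken
ADD r1, r1, #11 → r1=(-28)+11=-17
SUB r1, r1, #19 → r1=(-17)-19=-36
SUB r1, r1, #10 → r1=(-36)-10=-46
ADD r4, r4, #3 → r4=11+3=14
CMP r4, #14  (cmp 14,14)
BNE L2: not taken
halt.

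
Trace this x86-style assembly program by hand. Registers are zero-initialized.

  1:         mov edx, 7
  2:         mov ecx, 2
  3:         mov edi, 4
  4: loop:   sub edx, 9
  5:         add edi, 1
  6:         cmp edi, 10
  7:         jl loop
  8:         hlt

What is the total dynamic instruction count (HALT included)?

28

after mov edx, 7: edx=7
after mov ecx, 2: ecx=2
after mov edi, 4: edi=4
after sub edx, 9: edx=7-9=-2
after add edi, 1: edi=4+1=5
cmp edi, 10  (cmp 5,10)
jl loop: taken
after sub edx, 9: edx=(-2)-9=-11
after add edi, 1: edi=5+1=6
cmp edi, 10  (cmp 6,10)
jl loop: taken
after sub edx, 9: edx=(-11)-9=-20
after add edi, 1: edi=6+1=7
cmp edi, 10  (cmp 7,10)
jl loop: taken
after sub edx, 9: edx=(-20)-9=-29
after add edi, 1: edi=7+1=8
cmp edi, 10  (cmp 8,10)
jl loop: taken
after sub edx, 9: edx=(-29)-9=-38
after add edi, 1: edi=8+1=9
cmp edi, 10  (cmp 9,10)
jl loop: taken
after sub edx, 9: edx=(-38)-9=-47
after add edi, 1: edi=9+1=10
cmp edi, 10  (cmp 10,10)
jl loop: not taken
halt.
Total executed instructions: 28.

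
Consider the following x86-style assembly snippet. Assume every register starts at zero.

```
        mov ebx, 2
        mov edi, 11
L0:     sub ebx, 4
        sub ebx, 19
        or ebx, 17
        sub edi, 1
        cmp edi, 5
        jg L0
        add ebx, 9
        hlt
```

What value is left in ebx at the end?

after mov ebx, 2: ebx=2
after mov edi, 11: edi=11
after sub ebx, 4: ebx=2-4=-2
after sub ebx, 19: ebx=(-2)-19=-21
after or ebx, 17: ebx=(-21)|17=-5
after sub edi, 1: edi=11-1=10
cmp edi, 5  (cmp 10,5)
jg L0: taken
after sub ebx, 4: ebx=(-5)-4=-9
after sub ebx, 19: ebx=(-9)-19=-28
after or ebx, 17: ebx=(-28)|17=-11
after sub edi, 1: edi=10-1=9
cmp edi, 5  (cmp 9,5)
jg L0: taken
after sub ebx, 4: ebx=(-11)-4=-15
after sub ebx, 19: ebx=(-15)-19=-34
after or ebx, 17: ebx=(-34)|17=-33
after sub edi, 1: edi=9-1=8
cmp edi, 5  (cmp 8,5)
jg L0: taken
after sub ebx, 4: ebx=(-33)-4=-37
after sub ebx, 19: ebx=(-37)-19=-56
after or ebx, 17: ebx=(-56)|17=-39
after sub edi, 1: edi=8-1=7
cmp edi, 5  (cmp 7,5)
jg L0: taken
after sub ebx, 4: ebx=(-39)-4=-43
after sub ebx, 19: ebx=(-43)-19=-62
after or ebx, 17: ebx=(-62)|17=-45
after sub edi, 1: edi=7-1=6
cmp edi, 5  (cmp 6,5)
jg L0: taken
after sub ebx, 4: ebx=(-45)-4=-49
after sub ebx, 19: ebx=(-49)-19=-68
after or ebx, 17: ebx=(-68)|17=-67
after sub edi, 1: edi=6-1=5
cmp edi, 5  (cmp 5,5)
jg L0: not taken
after add ebx, 9: ebx=(-67)+9=-58
halt.

-58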